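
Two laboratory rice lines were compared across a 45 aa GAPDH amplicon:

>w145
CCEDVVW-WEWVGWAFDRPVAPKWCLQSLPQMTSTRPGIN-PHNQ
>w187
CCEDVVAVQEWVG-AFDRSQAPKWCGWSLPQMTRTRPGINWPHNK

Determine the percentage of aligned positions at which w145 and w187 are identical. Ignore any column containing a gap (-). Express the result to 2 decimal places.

Excluding the 3 gap columns leaves 42 comparable sites.
Mismatches occur at site 7 (W→A), site 9 (W→Q), site 19 (P→S), site 20 (V→Q), site 26 (L→G), site 27 (Q→W), site 34 (S→R), site 45 (Q→K).
34 of the 42 comparable sites match, so the percent identity is 34/42 × 100 = 80.95%.

80.95%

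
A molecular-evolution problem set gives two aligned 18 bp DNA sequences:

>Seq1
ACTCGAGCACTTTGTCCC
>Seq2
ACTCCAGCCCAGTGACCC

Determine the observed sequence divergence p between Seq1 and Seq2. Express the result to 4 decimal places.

The sequences differ at positions 5 (G/C), 9 (A/C), 11 (T/A), 12 (T/G), 15 (T/A).
There are 5 differences over 18 sites, so p = 5/18 = 0.2778.

0.2778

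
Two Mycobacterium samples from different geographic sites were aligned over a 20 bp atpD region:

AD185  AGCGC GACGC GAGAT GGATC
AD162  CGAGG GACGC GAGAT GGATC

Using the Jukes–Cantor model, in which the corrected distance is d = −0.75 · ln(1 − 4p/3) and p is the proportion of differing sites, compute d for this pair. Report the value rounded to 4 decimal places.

0.1674

The sequences differ at positions 1 (A/C), 3 (C/A), 5 (C/G).
p = 3/20 = 0.150000.
d = −0.75 · ln(1 − (4/3)·0.150000) = −0.75 · ln(0.800000) = −0.75 · (-0.223144) = 0.1674.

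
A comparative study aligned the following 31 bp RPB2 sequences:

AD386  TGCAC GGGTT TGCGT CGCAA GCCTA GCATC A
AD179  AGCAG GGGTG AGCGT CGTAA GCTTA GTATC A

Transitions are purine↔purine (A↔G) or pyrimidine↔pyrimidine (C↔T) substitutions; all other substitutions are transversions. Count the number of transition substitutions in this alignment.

3

The sequences differ at positions 1 (T/A, transversion), 5 (C/G, transversion), 10 (T/G, transversion), 11 (T/A, transversion), 18 (C/T, transition), 23 (C/T, transition), 27 (C/T, transition).
Of the 7 differences, 3 transitions and 4 transversions, so the answer is 3.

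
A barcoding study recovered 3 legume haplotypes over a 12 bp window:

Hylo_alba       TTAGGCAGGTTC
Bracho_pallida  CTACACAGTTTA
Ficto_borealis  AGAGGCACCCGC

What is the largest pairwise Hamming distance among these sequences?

9

Pairwise Hamming distances:
  Hylo_alba vs Bracho_pallida: 5
  Hylo_alba vs Ficto_borealis: 6
  Bracho_pallida vs Ficto_borealis: 9
The largest is 9, between Bracho_pallida and Ficto_borealis.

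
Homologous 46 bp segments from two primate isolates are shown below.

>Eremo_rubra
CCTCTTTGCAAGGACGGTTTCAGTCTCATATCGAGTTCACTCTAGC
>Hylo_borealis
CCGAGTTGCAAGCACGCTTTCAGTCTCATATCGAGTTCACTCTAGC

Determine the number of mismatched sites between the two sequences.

5

Differing sites — 3:T/G; 4:C/A; 5:T/G; 13:G/C; 17:G/C.
That gives 5 mismatches out of 46 aligned sites, so the Hamming distance is 5.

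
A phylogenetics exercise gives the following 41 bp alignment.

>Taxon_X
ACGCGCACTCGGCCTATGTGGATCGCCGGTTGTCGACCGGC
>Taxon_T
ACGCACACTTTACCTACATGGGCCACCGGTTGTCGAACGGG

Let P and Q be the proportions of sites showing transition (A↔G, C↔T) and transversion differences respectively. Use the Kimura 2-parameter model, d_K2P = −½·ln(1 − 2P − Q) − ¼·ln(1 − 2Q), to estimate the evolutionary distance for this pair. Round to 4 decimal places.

0.3508

The sequences differ at positions 5 (G/A, transition), 10 (C/T, transition), 11 (G/T, transversion), 12 (G/A, transition), 17 (T/C, transition), 18 (G/A, transition), 22 (A/G, transition), 23 (T/C, transition), 25 (G/A, transition), 37 (C/A, transversion), 41 (C/G, transversion).
Of the 11 differences, 8 transitions and 3 transversions over 41 sites: P = 8/41 = 0.195122, Q = 3/41 = 0.073171.
d = −0.5·ln(0.536585) − 0.25·ln(0.853658) = −0.5·(-0.622530) − 0.25·(-0.158225) = 0.3508.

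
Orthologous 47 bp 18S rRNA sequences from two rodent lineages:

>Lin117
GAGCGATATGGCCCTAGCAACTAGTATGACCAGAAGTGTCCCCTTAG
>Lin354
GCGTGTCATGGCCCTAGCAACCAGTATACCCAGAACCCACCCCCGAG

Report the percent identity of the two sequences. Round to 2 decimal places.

Mismatches occur at site 2 (A↔C), site 4 (C↔T), site 6 (A↔T), site 7 (T↔C), site 22 (T↔C), site 28 (G↔A), site 29 (A↔C), site 36 (G↔C), site 37 (T↔C), site 38 (G↔C), site 39 (T↔A), site 44 (T↔C), site 45 (T↔G).
34 of the 47 sites match, so the percent identity is 34/47 × 100 = 72.34%.

72.34%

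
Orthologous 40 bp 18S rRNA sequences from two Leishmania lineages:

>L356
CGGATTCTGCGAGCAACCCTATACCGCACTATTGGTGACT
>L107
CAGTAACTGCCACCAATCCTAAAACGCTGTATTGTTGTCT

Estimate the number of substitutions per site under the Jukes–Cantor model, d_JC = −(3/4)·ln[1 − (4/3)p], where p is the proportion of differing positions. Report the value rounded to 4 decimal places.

0.4260

Differing sites — 2:G/A; 4:A/T; 5:T/A; 6:T/A; 11:G/C; 13:G/C; 17:C/T; 22:T/A; 24:C/A; 28:A/T; 29:C/G; 35:G/T; 38:A/T.
p = 13/40 = 0.325000.
d = −0.75 · ln(1 − (4/3)·0.325000) = −0.75 · ln(0.566667) = −0.75 · (-0.567983) = 0.4260.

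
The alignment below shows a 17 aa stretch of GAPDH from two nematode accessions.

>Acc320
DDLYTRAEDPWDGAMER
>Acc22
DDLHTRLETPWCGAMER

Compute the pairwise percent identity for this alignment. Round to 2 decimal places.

Mismatches occur at site 4 (Y↔H), site 7 (A↔L), site 9 (D↔T), site 12 (D↔C).
13 of the 17 sites match, so the percent identity is 13/17 × 100 = 76.47%.

76.47%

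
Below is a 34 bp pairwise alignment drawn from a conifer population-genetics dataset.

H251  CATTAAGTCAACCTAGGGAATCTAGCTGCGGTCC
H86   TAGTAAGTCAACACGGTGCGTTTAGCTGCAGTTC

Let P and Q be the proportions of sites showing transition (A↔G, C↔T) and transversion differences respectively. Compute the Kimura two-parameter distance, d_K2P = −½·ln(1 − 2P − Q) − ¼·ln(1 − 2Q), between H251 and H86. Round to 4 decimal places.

0.4440

Mismatches occur at site 1 (C→T, transition), site 3 (T→G, transversion), site 13 (C→A, transversion), site 14 (T→C, transition), site 15 (A→G, transition), site 17 (G→T, transversion), site 19 (A→C, transversion), site 20 (A→G, transition), site 22 (C→T, transition), site 30 (G→A, transition), site 33 (C→T, transition).
Of the 11 differences, 7 transitions and 4 transversions over 34 sites: P = 7/34 = 0.205882, Q = 4/34 = 0.117647.
d = −0.5·ln(0.470589) − 0.25·ln(0.764706) = −0.5·(-0.753770) − 0.25·(-0.268264) = 0.4440.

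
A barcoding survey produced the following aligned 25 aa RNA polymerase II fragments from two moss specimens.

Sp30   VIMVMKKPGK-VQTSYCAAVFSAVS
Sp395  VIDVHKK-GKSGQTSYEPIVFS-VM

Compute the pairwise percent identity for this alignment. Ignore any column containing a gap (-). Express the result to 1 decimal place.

Excluding the 3 gap columns leaves 22 comparable sites.
Mismatches occur at site 3 (M/D), site 5 (M/H), site 12 (V/G), site 17 (C/E), site 18 (A/P), site 19 (A/I), site 25 (S/M).
15 of the 22 comparable sites match, so the percent identity is 15/22 × 100 = 68.2%.

68.2%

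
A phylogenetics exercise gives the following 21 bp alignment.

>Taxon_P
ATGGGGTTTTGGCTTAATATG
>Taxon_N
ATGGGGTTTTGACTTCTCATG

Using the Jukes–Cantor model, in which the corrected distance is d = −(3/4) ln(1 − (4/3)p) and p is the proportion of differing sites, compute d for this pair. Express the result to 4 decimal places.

The sequences differ at positions 12 (G/A), 16 (A/C), 17 (A/T), 18 (T/C).
p = 4/21 = 0.190476.
d = −0.75 · ln(1 − (4/3)·0.190476) = −0.75 · ln(0.746032) = −0.75 · (-0.292987) = 0.2197.

0.2197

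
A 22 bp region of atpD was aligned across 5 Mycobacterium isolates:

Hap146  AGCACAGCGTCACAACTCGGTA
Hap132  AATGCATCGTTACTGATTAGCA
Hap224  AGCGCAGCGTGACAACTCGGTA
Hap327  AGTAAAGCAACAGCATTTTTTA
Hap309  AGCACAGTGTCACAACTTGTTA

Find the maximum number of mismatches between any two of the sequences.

Pairwise Hamming distances:
  Hap146 vs Hap132: 11
  Hap146 vs Hap224: 2
  Hap146 vs Hap327: 10
  Hap146 vs Hap309: 3
  Hap132 vs Hap224: 10
  Hap132 vs Hap327: 14
  Hap132 vs Hap309: 12
  Hap224 vs Hap327: 12
  Hap224 vs Hap309: 5
  Hap327 vs Hap309: 9
The largest is 14, between Hap132 and Hap327.

14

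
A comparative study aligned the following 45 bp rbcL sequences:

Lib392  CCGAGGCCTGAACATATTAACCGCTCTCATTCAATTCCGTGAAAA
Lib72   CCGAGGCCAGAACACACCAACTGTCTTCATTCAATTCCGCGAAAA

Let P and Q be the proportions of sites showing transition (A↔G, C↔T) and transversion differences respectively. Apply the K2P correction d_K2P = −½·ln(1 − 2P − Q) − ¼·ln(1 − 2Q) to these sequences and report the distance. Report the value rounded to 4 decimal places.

0.2486

The sequences differ at positions 9 (T/A, transversion), 15 (T/C, transition), 17 (T/C, transition), 18 (T/C, transition), 22 (C/T, transition), 24 (C/T, transition), 25 (T/C, transition), 26 (C/T, transition), 40 (T/C, transition).
Of the 9 differences, 8 transitions and 1 transversion over 45 sites: P = 8/45 = 0.177778, Q = 1/45 = 0.022222.
d = −0.5·ln(0.622222) − 0.25·ln(0.955556) = −0.5·(-0.474458) − 0.25·(-0.045462) = 0.2486.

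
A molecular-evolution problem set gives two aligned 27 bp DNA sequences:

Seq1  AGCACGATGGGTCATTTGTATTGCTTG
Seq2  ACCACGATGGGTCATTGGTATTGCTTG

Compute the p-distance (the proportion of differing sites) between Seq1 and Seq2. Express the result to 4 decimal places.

Differing sites — 2:G/C; 17:T/G.
There are 2 differences over 27 sites, so p = 2/27 = 0.0741.

0.0741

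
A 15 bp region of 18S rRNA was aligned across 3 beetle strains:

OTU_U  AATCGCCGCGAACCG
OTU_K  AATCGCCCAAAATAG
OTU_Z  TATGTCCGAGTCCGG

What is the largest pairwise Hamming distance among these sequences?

9

Pairwise Hamming distances:
  OTU_U vs OTU_K: 5
  OTU_U vs OTU_Z: 7
  OTU_K vs OTU_Z: 9
The largest is 9, between OTU_K and OTU_Z.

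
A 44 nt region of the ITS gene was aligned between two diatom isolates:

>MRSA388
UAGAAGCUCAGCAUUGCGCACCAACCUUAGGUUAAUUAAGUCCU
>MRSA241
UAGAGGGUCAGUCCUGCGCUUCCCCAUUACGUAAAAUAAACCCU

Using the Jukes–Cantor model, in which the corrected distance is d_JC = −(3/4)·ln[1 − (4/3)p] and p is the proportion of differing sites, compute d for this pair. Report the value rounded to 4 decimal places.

Mismatches occur at site 5 (A→G), site 7 (C→G), site 12 (C→U), site 13 (A→C), site 14 (U→C), site 20 (A→U), site 21 (C→U), site 23 (A→C), site 24 (A→C), site 26 (C→A), site 30 (G→C), site 33 (U→A), site 36 (U→A), site 40 (G→A), site 41 (U→C).
p = 15/44 = 0.340909.
d = −0.75 · ln(1 − (4/3)·0.340909) = −0.75 · ln(0.545455) = −0.75 · (-0.606135) = 0.4546.

0.4546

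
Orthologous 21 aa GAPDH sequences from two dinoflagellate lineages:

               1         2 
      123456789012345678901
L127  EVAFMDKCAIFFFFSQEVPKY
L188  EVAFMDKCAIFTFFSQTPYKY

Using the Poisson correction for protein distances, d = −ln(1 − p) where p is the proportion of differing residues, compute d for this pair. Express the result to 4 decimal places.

0.2113

Mismatches occur at site 12 (F/T), site 17 (E/T), site 18 (V/P), site 19 (P/Y).
p = 4/21 = 0.190476.
d = −ln(1 − 0.190476) = −ln(0.809524) = 0.2113.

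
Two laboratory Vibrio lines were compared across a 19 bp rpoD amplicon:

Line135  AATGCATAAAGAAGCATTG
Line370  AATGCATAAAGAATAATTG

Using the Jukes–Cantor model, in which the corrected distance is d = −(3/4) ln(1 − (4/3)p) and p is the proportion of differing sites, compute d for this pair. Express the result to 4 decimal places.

Mismatches occur at site 14 (G→T), site 15 (C→A).
p = 2/19 = 0.105263.
d = −0.75 · ln(1 − (4/3)·0.105263) = −0.75 · ln(0.859649) = −0.75 · (-0.151231) = 0.1134.

0.1134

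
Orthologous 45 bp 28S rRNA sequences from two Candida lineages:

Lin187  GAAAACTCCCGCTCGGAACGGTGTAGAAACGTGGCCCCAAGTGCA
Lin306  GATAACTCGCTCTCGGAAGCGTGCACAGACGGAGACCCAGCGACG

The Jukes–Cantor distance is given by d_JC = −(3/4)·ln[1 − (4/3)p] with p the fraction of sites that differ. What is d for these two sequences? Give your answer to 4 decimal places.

0.4819

Differing sites — 3:A/T; 9:C/G; 11:G/T; 19:C/G; 20:G/C; 24:T/C; 26:G/C; 28:A/G; 32:T/G; 33:G/A; 35:C/A; 40:A/G; 41:G/C; 42:T/G; 43:G/A; 45:A/G.
p = 16/45 = 0.355556.
d = −0.75 · ln(1 − (4/3)·0.355556) = −0.75 · ln(0.525925) = −0.75 · (-0.642597) = 0.4819.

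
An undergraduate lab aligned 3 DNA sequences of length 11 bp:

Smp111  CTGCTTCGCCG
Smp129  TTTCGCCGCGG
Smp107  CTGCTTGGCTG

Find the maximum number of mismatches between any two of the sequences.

6

Pairwise Hamming distances:
  Smp111 vs Smp129: 5
  Smp111 vs Smp107: 2
  Smp129 vs Smp107: 6
The largest is 6, between Smp129 and Smp107.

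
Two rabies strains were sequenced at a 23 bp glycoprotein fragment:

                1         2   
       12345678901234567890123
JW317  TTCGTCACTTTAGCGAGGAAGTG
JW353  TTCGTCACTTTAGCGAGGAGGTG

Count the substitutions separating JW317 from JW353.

1

The sequences differ at position 20 (A/G).
That gives 1 mismatch out of 23 aligned sites, so the Hamming distance is 1.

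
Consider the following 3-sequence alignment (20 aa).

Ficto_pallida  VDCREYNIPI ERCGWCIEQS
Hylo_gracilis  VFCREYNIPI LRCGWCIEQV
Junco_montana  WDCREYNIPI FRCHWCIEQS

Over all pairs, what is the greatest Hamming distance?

Pairwise Hamming distances:
  Ficto_pallida vs Hylo_gracilis: 3
  Ficto_pallida vs Junco_montana: 3
  Hylo_gracilis vs Junco_montana: 5
The largest is 5, between Hylo_gracilis and Junco_montana.

5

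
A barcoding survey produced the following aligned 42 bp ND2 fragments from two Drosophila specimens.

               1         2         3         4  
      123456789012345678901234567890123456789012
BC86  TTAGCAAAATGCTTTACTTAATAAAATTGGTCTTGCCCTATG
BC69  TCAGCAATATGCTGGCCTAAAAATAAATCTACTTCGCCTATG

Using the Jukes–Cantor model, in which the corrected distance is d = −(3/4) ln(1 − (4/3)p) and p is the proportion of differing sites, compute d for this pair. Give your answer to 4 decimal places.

0.4408

Differing sites — 2:T/C; 8:A/T; 14:T/G; 15:T/G; 16:A/C; 19:T/A; 22:T/A; 24:A/T; 27:T/A; 29:G/C; 30:G/T; 31:T/A; 35:G/C; 36:C/G.
p = 14/42 = 0.333333.
d = −0.75 · ln(1 − (4/3)·0.333333) = −0.75 · ln(0.555556) = −0.75 · (-0.587786) = 0.4408.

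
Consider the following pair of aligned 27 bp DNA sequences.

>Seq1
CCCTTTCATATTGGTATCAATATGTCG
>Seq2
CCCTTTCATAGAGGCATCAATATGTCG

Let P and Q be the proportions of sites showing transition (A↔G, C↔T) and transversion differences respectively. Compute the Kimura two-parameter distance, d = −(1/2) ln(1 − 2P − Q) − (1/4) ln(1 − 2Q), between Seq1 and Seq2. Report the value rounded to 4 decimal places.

0.1203

Differing sites — 11:T/G (Tv); 12:T/A (Tv); 15:T/C (Ti).
Of the 3 differences, 1 transition and 2 transversions over 27 sites: P = 1/27 = 0.037037, Q = 2/27 = 0.074074.
d = −0.5·ln(0.851852) − 0.25·ln(0.851852) = −0.5·(-0.160342) − 0.25·(-0.160342) = 0.1203.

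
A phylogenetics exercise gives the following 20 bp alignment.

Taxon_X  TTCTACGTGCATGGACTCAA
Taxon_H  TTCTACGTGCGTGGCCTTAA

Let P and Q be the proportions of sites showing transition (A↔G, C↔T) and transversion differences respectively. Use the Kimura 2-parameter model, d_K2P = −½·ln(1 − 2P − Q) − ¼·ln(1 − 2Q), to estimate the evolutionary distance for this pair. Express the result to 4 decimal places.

0.1702

The sequences differ at positions 11 (A/G, transition), 15 (A/C, transversion), 18 (C/T, transition).
Of the 3 differences, 2 transitions and 1 transversion over 20 sites: P = 2/20 = 0.100000, Q = 1/20 = 0.050000.
d = −0.5·ln(0.750000) − 0.25·ln(0.900000) = −0.5·(-0.287682) − 0.25·(-0.105361) = 0.1702.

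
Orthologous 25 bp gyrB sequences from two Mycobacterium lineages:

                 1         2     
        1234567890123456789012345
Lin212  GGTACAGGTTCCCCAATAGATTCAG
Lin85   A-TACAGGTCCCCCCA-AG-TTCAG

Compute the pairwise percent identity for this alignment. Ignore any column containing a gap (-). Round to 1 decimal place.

Excluding the 3 gap columns leaves 22 comparable sites.
Differing sites — 1:G/A; 10:T/C; 15:A/C.
19 of the 22 comparable sites match, so the percent identity is 19/22 × 100 = 86.4%.

86.4%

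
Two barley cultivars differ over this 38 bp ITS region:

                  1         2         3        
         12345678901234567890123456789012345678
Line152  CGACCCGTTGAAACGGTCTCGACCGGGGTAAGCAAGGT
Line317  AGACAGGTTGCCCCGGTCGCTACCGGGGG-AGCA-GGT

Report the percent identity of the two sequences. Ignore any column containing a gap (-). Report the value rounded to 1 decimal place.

Excluding the 2 gap columns leaves 36 comparable sites.
The sequences differ at positions 1 (C/A), 5 (C/A), 6 (C/G), 11 (A/C), 12 (A/C), 13 (A/C), 19 (T/G), 21 (G/T), 29 (T/G).
27 of the 36 comparable sites match, so the percent identity is 27/36 × 100 = 75.0%.

75.0%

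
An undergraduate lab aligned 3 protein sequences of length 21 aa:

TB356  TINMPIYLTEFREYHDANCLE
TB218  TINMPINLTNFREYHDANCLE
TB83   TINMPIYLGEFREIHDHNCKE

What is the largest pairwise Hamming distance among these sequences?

Pairwise Hamming distances:
  TB356 vs TB218: 2
  TB356 vs TB83: 4
  TB218 vs TB83: 6
The largest is 6, between TB218 and TB83.

6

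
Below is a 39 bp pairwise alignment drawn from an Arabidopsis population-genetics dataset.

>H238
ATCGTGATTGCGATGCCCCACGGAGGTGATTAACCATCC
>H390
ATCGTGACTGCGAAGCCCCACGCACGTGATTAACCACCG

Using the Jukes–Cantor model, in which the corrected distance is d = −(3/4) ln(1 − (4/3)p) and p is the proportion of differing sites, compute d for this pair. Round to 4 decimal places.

0.1722

The sequences differ at positions 8 (T/C), 14 (T/A), 23 (G/C), 25 (G/C), 37 (T/C), 39 (C/G).
p = 6/39 = 0.153846.
d = −0.75 · ln(1 − (4/3)·0.153846) = −0.75 · ln(0.794872) = −0.75 · (-0.229574) = 0.1722.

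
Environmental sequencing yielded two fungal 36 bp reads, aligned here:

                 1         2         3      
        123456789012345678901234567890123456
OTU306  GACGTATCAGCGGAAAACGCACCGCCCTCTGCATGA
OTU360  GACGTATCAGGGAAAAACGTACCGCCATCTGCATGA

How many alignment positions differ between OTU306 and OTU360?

The sequences differ at positions 11 (C/G), 13 (G/A), 20 (C/T), 27 (C/A).
That gives 4 mismatches out of 36 aligned sites, so the Hamming distance is 4.

4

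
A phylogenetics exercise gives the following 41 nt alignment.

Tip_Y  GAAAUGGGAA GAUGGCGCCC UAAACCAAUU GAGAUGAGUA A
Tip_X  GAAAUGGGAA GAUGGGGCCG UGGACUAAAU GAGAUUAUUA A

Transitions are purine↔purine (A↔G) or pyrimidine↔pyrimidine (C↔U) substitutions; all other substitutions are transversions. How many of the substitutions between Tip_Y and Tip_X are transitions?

3

Differing sites — 16:C/G (Tv); 20:C/G (Tv); 22:A/G (Ti); 23:A/G (Ti); 26:C/U (Ti); 29:U/A (Tv); 36:G/U (Tv); 38:G/U (Tv).
Of the 8 differences, 3 transitions and 5 transversions, so the answer is 3.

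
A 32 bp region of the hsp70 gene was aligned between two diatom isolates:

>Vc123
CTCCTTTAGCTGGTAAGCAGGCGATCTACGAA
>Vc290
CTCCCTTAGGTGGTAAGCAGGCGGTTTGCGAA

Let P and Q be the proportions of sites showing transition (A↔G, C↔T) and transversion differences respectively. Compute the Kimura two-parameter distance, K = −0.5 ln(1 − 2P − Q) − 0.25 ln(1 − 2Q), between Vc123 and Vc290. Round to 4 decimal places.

Mismatches occur at site 5 (T→C, transition), site 10 (C→G, transversion), site 24 (A→G, transition), site 26 (C→T, transition), site 28 (A→G, transition).
Of the 5 differences, 4 transitions and 1 transversion over 32 sites: P = 4/32 = 0.125000, Q = 1/32 = 0.031250.
d = −0.5·ln(0.718750) − 0.25·ln(0.937500) = −0.5·(-0.330242) − 0.25·(-0.064539) = 0.1813.

0.1813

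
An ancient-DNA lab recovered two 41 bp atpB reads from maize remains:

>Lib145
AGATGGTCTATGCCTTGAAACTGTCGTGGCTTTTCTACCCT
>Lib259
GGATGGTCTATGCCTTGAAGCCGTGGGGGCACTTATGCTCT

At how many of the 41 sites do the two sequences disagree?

10

The sequences differ at positions 1 (A/G), 20 (A/G), 22 (T/C), 25 (C/G), 27 (T/G), 31 (T/A), 32 (T/C), 35 (C/A), 37 (A/G), 39 (C/T).
That gives 10 mismatches out of 41 aligned sites, so the Hamming distance is 10.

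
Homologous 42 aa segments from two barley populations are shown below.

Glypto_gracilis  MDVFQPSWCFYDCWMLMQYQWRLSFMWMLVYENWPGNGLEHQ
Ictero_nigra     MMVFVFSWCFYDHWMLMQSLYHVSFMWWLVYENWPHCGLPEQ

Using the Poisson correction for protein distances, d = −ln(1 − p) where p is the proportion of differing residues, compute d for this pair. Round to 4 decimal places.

0.4055

The sequences differ at positions 2 (D/M), 5 (Q/V), 6 (P/F), 13 (C/H), 19 (Y/S), 20 (Q/L), 21 (W/Y), 22 (R/H), 23 (L/V), 28 (M/W), 36 (G/H), 37 (N/C), 40 (E/P), 41 (H/E).
p = 14/42 = 0.333333.
d = −ln(1 − 0.333333) = −ln(0.666667) = 0.4055.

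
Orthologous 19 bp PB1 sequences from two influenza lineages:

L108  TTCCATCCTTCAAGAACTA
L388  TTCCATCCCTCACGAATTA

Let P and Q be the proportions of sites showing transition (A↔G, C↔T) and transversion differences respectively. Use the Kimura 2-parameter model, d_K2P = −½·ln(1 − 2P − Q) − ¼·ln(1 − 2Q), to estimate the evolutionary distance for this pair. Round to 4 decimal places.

The sequences differ at positions 9 (T/C, transition), 13 (A/C, transversion), 17 (C/T, transition).
Of the 3 differences, 2 transitions and 1 transversion over 19 sites: P = 2/19 = 0.105263, Q = 1/19 = 0.052632.
d = −0.5·ln(0.736842) − 0.25·ln(0.894736) = −0.5·(-0.305382) − 0.25·(-0.111227) = 0.1805.

0.1805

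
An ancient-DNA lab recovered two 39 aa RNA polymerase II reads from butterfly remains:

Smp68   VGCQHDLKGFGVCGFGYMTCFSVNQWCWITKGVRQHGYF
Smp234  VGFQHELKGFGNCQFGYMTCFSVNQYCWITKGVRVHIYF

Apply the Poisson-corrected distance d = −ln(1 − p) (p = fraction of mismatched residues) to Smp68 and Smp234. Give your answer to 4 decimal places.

0.1978

The sequences differ at positions 3 (C/F), 6 (D/E), 12 (V/N), 14 (G/Q), 26 (W/Y), 35 (Q/V), 37 (G/I).
p = 7/39 = 0.179487.
d = −ln(1 − 0.179487) = −ln(0.820513) = 0.1978.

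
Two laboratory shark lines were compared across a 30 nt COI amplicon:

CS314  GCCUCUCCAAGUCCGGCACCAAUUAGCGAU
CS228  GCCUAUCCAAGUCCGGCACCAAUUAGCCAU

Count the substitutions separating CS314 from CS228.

The sequences differ at positions 5 (C/A), 28 (G/C).
That gives 2 mismatches out of 30 aligned sites, so the Hamming distance is 2.

2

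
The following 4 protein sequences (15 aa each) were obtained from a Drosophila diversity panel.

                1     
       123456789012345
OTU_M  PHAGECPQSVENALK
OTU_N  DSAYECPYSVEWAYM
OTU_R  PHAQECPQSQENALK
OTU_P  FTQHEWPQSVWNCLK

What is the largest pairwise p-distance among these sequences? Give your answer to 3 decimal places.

0.733

Pairwise Hamming distances:
  OTU_M vs OTU_N: 7
  OTU_M vs OTU_R: 2
  OTU_M vs OTU_P: 7
  OTU_N vs OTU_R: 8
  OTU_N vs OTU_P: 11
  OTU_R vs OTU_P: 8
The largest is 11 mismatches, between OTU_N and OTU_P; p = 11/15 = 0.733.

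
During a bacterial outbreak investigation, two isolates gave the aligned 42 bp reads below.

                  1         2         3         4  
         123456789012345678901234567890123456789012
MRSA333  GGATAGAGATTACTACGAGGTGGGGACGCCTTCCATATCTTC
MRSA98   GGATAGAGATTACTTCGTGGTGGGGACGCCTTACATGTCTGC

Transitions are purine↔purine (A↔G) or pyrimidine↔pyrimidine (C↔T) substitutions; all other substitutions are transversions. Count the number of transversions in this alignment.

Differing sites — 15:A/T (Tv); 18:A/T (Tv); 33:C/A (Tv); 37:A/G (Ti); 41:T/G (Tv).
Of the 5 differences, 1 transition and 4 transversions, so the answer is 4.

4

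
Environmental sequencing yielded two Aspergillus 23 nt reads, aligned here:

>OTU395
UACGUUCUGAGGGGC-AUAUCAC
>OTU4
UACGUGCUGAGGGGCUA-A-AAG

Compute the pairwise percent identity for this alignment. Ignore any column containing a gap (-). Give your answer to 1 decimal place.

85.0%

Excluding the 3 gap columns leaves 20 comparable sites.
Mismatches occur at site 6 (U↔G), site 21 (C↔A), site 23 (C↔G).
17 of the 20 comparable sites match, so the percent identity is 17/20 × 100 = 85.0%.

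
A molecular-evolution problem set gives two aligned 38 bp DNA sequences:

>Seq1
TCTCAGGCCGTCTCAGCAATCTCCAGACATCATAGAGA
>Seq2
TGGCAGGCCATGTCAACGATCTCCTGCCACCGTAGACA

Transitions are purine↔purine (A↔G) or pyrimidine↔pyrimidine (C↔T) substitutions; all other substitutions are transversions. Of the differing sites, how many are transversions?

The sequences differ at positions 2 (C/G, transversion), 3 (T/G, transversion), 10 (G/A, transition), 12 (C/G, transversion), 16 (G/A, transition), 18 (A/G, transition), 25 (A/T, transversion), 27 (A/C, transversion), 30 (T/C, transition), 32 (A/G, transition), 37 (G/C, transversion).
Of the 11 differences, 5 transitions and 6 transversions, so the answer is 6.

6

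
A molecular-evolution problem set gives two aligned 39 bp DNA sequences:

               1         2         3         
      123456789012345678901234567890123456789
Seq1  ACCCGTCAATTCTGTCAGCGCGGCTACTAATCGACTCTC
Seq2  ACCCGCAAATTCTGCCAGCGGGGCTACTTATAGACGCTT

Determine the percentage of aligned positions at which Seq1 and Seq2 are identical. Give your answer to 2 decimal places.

79.49%

Differing sites — 6:T/C; 7:C/A; 15:T/C; 21:C/G; 29:A/T; 32:C/A; 36:T/G; 39:C/T.
31 of the 39 sites match, so the percent identity is 31/39 × 100 = 79.49%.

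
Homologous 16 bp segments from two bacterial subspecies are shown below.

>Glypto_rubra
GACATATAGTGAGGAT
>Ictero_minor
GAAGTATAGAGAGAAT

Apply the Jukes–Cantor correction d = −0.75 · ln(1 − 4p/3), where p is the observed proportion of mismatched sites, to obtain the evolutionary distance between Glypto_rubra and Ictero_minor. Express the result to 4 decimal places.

The sequences differ at positions 3 (C/A), 4 (A/G), 10 (T/A), 14 (G/A).
p = 4/16 = 0.250000.
d = −0.75 · ln(1 − (4/3)·0.250000) = −0.75 · ln(0.666667) = −0.75 · (-0.405465) = 0.3041.

0.3041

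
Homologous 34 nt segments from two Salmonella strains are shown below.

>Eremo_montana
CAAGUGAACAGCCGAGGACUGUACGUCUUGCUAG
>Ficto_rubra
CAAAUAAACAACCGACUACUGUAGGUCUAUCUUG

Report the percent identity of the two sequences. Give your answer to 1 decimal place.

73.5%

Differing sites — 4:G/A; 6:G/A; 11:G/A; 16:G/C; 17:G/U; 24:C/G; 29:U/A; 30:G/U; 33:A/U.
25 of the 34 sites match, so the percent identity is 25/34 × 100 = 73.5%.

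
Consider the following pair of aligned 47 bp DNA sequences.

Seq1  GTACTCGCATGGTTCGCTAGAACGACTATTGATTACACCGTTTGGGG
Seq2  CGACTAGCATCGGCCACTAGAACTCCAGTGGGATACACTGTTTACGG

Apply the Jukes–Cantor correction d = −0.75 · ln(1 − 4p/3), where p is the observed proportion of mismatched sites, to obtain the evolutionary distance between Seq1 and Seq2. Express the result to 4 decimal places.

The sequences differ at positions 1 (G/C), 2 (T/G), 6 (C/A), 11 (G/C), 13 (T/G), 14 (T/C), 16 (G/A), 24 (G/T), 25 (A/C), 27 (T/A), 28 (A/G), 30 (T/G), 32 (A/G), 33 (T/A), 39 (C/T), 44 (G/A), 45 (G/C).
p = 17/47 = 0.361702.
d = −0.75 · ln(1 − (4/3)·0.361702) = −0.75 · ln(0.517731) = −0.75 · (-0.658299) = 0.4937.

0.4937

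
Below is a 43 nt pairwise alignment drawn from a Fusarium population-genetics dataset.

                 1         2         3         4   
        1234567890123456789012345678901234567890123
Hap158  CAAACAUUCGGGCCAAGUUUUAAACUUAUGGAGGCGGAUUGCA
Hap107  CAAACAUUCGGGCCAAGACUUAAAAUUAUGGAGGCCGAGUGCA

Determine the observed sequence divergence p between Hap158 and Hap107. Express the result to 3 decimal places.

0.116

The sequences differ at positions 18 (U/A), 19 (U/C), 25 (C/A), 36 (G/C), 39 (U/G).
There are 5 differences over 43 sites, so p = 5/43 = 0.116.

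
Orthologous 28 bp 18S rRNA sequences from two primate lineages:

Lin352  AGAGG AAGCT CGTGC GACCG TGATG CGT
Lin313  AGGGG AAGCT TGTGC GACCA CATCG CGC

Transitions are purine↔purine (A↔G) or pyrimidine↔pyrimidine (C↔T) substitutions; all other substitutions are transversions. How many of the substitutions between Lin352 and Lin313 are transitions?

7

Mismatches occur at site 3 (A↔G, transition), site 11 (C↔T, transition), site 20 (G↔A, transition), site 21 (T↔C, transition), site 22 (G↔A, transition), site 23 (A↔T, transversion), site 24 (T↔C, transition), site 28 (T↔C, transition).
Of the 8 differences, 7 transitions and 1 transversion, so the answer is 7.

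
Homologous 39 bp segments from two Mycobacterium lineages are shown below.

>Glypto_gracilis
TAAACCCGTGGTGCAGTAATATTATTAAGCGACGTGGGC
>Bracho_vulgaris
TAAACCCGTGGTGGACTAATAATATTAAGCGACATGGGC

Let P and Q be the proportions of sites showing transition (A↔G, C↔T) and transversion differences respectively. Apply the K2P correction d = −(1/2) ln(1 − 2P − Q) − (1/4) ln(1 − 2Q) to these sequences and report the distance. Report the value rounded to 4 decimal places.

0.1104

The sequences differ at positions 14 (C/G, transversion), 16 (G/C, transversion), 22 (T/A, transversion), 34 (G/A, transition).
Of the 4 differences, 1 transition and 3 transversions over 39 sites: P = 1/39 = 0.025641, Q = 3/39 = 0.076923.
d = −0.5·ln(0.871795) − 0.25·ln(0.846154) = −0.5·(-0.137201) − 0.25·(-0.167054) = 0.1104.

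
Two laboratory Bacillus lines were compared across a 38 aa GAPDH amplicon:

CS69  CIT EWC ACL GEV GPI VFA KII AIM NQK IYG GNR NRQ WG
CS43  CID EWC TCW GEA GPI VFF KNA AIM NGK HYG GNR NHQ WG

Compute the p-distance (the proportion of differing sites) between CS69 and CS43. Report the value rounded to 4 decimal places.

The sequences differ at positions 3 (T/D), 7 (A/T), 9 (L/W), 12 (V/A), 18 (A/F), 20 (I/N), 21 (I/A), 26 (Q/G), 28 (I/H), 35 (R/H).
There are 10 differences over 38 sites, so p = 10/38 = 0.2632.

0.2632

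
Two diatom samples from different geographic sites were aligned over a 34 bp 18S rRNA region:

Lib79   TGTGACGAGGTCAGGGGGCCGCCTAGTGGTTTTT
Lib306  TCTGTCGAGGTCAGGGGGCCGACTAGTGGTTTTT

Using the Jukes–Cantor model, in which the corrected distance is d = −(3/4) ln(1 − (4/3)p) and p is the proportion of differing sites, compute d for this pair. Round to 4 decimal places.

0.0939

Mismatches occur at site 2 (G/C), site 5 (A/T), site 22 (C/A).
p = 3/34 = 0.088235.
d = −0.75 · ln(1 − (4/3)·0.088235) = −0.75 · ln(0.882353) = −0.75 · (-0.125163) = 0.0939.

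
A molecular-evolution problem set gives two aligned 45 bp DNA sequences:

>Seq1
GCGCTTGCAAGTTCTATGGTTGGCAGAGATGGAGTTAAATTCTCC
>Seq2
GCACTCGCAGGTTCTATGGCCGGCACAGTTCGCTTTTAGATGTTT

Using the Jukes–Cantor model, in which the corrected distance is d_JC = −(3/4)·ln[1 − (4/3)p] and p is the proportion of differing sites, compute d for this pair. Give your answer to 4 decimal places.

0.4819

The sequences differ at positions 3 (G/A), 6 (T/C), 10 (A/G), 20 (T/C), 21 (T/C), 26 (G/C), 29 (A/T), 31 (G/C), 33 (A/C), 34 (G/T), 37 (A/T), 39 (A/G), 40 (T/A), 42 (C/G), 44 (C/T), 45 (C/T).
p = 16/45 = 0.355556.
d = −0.75 · ln(1 − (4/3)·0.355556) = −0.75 · ln(0.525925) = −0.75 · (-0.642597) = 0.4819.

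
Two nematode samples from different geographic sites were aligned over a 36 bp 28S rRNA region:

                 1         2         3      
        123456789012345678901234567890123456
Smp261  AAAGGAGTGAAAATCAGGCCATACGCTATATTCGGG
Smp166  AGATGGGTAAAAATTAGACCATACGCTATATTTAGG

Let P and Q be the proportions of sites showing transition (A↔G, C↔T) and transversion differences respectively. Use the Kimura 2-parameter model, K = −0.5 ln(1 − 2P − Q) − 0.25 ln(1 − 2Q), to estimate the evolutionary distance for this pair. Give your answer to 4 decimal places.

0.2838

The sequences differ at positions 2 (A/G, transition), 4 (G/T, transversion), 6 (A/G, transition), 9 (G/A, transition), 15 (C/T, transition), 18 (G/A, transition), 33 (C/T, transition), 34 (G/A, transition).
Of the 8 differences, 7 transitions and 1 transversion over 36 sites: P = 7/36 = 0.194444, Q = 1/36 = 0.027778.
d = −0.5·ln(0.583334) − 0.25·ln(0.944444) = −0.5·(-0.538995) − 0.25·(-0.057159) = 0.2838.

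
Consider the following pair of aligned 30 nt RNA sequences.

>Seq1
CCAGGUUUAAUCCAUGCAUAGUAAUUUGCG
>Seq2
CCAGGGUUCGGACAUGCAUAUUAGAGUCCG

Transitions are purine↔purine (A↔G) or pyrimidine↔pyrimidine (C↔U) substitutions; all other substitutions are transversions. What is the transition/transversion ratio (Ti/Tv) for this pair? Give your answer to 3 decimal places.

0.250

Differing sites — 6:U/G (Tv); 9:A/C (Tv); 10:A/G (Ti); 11:U/G (Tv); 12:C/A (Tv); 21:G/U (Tv); 24:A/G (Ti); 25:U/A (Tv); 26:U/G (Tv); 28:G/C (Tv).
Of the 10 differences, 2 transitions and 8 transversions, so Ti/Tv = 2/8 = 0.250.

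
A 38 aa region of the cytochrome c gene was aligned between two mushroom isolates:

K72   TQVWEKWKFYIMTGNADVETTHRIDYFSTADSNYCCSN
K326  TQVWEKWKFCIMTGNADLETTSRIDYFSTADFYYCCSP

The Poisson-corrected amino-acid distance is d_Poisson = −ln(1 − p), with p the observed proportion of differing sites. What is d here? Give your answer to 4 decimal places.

The sequences differ at positions 10 (Y/C), 18 (V/L), 22 (H/S), 32 (S/F), 33 (N/Y), 38 (N/P).
p = 6/38 = 0.157895.
d = −ln(1 − 0.157895) = −ln(0.842105) = 0.1719.

0.1719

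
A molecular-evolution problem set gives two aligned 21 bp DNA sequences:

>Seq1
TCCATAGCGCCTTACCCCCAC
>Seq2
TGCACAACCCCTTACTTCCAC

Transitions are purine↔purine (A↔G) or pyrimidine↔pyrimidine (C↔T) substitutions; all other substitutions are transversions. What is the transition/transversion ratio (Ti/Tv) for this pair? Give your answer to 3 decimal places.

Mismatches occur at site 2 (C→G, transversion), site 5 (T→C, transition), site 7 (G→A, transition), site 9 (G→C, transversion), site 16 (C→T, transition), site 17 (C→T, transition).
Of the 6 differences, 4 transitions and 2 transversions, so Ti/Tv = 4/2 = 2.000.

2.000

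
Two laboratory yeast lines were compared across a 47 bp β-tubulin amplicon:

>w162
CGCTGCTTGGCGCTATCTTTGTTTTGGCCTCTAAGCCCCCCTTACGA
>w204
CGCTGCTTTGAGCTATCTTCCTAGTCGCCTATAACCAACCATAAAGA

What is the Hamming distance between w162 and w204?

14

The sequences differ at positions 9 (G/T), 11 (C/A), 20 (T/C), 21 (G/C), 23 (T/A), 24 (T/G), 26 (G/C), 31 (C/A), 35 (G/C), 37 (C/A), 38 (C/A), 41 (C/A), 43 (T/A), 45 (C/A).
That gives 14 mismatches out of 47 aligned sites, so the Hamming distance is 14.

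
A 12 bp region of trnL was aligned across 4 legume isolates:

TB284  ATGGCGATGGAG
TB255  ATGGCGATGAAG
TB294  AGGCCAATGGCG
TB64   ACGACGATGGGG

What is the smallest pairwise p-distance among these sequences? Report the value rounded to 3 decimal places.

Pairwise Hamming distances:
  TB284 vs TB255: 1
  TB284 vs TB294: 4
  TB284 vs TB64: 3
  TB255 vs TB294: 5
  TB255 vs TB64: 4
  TB294 vs TB64: 4
The smallest is 1 mismatch, between TB284 and TB255; p = 1/12 = 0.083.

0.083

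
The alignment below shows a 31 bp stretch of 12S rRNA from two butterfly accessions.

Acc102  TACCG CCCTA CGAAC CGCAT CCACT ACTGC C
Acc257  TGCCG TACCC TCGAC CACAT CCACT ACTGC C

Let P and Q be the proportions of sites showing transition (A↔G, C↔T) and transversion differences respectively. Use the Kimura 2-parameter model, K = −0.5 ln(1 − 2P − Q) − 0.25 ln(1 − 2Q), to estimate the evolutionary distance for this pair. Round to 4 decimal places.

Mismatches occur at site 2 (A↔G, transition), site 6 (C↔T, transition), site 7 (C↔A, transversion), site 9 (T↔C, transition), site 10 (A↔C, transversion), site 11 (C↔T, transition), site 12 (G↔C, transversion), site 13 (A↔G, transition), site 17 (G↔A, transition).
Of the 9 differences, 6 transitions and 3 transversions over 31 sites: P = 6/31 = 0.193548, Q = 3/31 = 0.096774.
d = −0.5·ln(0.516130) − 0.25·ln(0.806452) = −0.5·(-0.661397) − 0.25·(-0.215111) = 0.3845.

0.3845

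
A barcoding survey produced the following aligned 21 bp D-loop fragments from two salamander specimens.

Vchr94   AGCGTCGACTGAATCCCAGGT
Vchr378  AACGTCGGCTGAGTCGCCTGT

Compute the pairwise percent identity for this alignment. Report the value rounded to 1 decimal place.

71.4%

The sequences differ at positions 2 (G/A), 8 (A/G), 13 (A/G), 16 (C/G), 18 (A/C), 19 (G/T).
15 of the 21 sites match, so the percent identity is 15/21 × 100 = 71.4%.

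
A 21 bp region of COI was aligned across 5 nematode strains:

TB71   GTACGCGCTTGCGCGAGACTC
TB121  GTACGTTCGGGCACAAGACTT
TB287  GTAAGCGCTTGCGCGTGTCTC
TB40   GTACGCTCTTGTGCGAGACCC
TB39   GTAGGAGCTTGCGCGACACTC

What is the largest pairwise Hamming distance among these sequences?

10

Pairwise Hamming distances:
  TB71 vs TB121: 7
  TB71 vs TB287: 3
  TB71 vs TB40: 3
  TB71 vs TB39: 3
  TB121 vs TB287: 10
  TB121 vs TB40: 8
  TB121 vs TB39: 9
  TB287 vs TB40: 6
  TB287 vs TB39: 5
  TB40 vs TB39: 6
The largest is 10, between TB121 and TB287.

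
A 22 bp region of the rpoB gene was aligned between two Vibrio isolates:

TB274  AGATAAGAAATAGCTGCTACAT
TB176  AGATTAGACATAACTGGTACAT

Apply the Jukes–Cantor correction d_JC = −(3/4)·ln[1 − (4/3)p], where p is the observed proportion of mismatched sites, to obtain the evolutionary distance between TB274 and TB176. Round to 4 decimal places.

0.2082

Differing sites — 5:A/T; 9:A/C; 13:G/A; 17:C/G.
p = 4/22 = 0.181818.
d = −0.75 · ln(1 − (4/3)·0.181818) = −0.75 · ln(0.757576) = −0.75 · (-0.277631) = 0.2082.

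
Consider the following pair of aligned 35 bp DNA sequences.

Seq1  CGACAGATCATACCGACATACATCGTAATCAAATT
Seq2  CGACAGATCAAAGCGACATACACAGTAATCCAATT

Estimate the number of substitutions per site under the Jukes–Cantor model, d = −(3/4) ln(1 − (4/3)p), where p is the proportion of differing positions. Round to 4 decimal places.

0.1585

The sequences differ at positions 11 (T/A), 13 (C/G), 23 (T/C), 24 (C/A), 31 (A/C).
p = 5/35 = 0.142857.
d = −0.75 · ln(1 − (4/3)·0.142857) = −0.75 · ln(0.809524) = −0.75 · (-0.211309) = 0.1585.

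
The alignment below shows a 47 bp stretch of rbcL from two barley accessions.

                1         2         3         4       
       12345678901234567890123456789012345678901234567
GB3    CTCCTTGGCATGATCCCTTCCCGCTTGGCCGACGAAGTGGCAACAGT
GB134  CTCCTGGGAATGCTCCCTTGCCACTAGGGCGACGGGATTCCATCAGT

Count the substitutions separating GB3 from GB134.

13

Differing sites — 6:T/G; 9:C/A; 13:A/C; 20:C/G; 23:G/A; 26:T/A; 29:C/G; 35:A/G; 36:A/G; 37:G/A; 39:G/T; 40:G/C; 43:A/T.
That gives 13 mismatches out of 47 aligned sites, so the Hamming distance is 13.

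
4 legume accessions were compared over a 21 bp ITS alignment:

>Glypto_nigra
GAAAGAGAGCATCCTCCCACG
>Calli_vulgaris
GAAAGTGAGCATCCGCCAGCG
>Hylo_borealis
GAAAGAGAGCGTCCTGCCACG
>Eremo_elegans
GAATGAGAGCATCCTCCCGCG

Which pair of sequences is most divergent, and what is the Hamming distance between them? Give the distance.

Pairwise Hamming distances:
  Glypto_nigra vs Calli_vulgaris: 4
  Glypto_nigra vs Hylo_borealis: 2
  Glypto_nigra vs Eremo_elegans: 2
  Calli_vulgaris vs Hylo_borealis: 6
  Calli_vulgaris vs Eremo_elegans: 4
  Hylo_borealis vs Eremo_elegans: 4
The largest is 6, between Calli_vulgaris and Hylo_borealis.

6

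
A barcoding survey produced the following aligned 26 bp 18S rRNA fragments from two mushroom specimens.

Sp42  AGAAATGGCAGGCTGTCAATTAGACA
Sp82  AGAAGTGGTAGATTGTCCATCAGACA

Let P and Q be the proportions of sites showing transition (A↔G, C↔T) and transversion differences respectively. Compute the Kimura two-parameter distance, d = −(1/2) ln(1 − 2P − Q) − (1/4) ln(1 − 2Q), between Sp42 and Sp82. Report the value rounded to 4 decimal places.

0.2950

Mismatches occur at site 5 (A↔G, transition), site 9 (C↔T, transition), site 12 (G↔A, transition), site 13 (C↔T, transition), site 18 (A↔C, transversion), site 21 (T↔C, transition).
Of the 6 differences, 5 transitions and 1 transversion over 26 sites: P = 5/26 = 0.192308, Q = 1/26 = 0.038462.
d = −0.5·ln(0.576922) − 0.25·ln(0.923076) = −0.5·(-0.550048) − 0.25·(-0.080044) = 0.2950.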